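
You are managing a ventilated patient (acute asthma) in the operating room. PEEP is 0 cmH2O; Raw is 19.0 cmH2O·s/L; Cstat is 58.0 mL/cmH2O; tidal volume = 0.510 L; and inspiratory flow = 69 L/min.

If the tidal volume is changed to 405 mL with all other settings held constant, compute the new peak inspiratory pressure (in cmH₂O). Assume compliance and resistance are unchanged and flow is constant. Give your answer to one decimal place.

Flow: 69 L/min ÷ 60 = 1.15 L/s.
PIP = Vt/C + R·V̇ + PEEP (constant-flow equation of motion).
Only the elastic term changes: ΔPIP = ΔVt / C = (405 − 510) / 58.0 = -1.81 cmH2O.
Original PIP = 510/58.0 + 19.0×1.15 + 0 = 30.643 cmH2O; new PIP = 30.643 + (-1.81) = 28.833 cmH2O.

28.8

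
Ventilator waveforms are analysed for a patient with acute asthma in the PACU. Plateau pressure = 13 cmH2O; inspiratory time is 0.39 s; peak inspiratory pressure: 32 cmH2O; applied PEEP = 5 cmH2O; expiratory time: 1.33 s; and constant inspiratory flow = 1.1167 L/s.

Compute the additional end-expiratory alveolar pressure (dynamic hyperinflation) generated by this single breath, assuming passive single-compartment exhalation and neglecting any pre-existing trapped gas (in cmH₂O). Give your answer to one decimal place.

Vt = flow × Ti = 1.1167 L/s × 0.39 s × 1000 mL/L = 435.51 mL.
R = (PIP − Pplat)/V̇ = (32 − 13) / 1.1167 = 19.0/1.1167 = 17.014 cmH2O·s/L.
C = Vt/(Pplat − PEEP) = 435.51 / (13 − 5) = 435.51/8.0 = 54.439 mL/cmH2O.
τ = R × C = 17.014 × 0.05444 L/cmH2O = 0.9262 s.
Fraction remaining = e^(−Te/τ) = e^(−1.33/0.9262) = 0.2379; trapped volume = 435.51 × 0.2379 = 103.61 mL.
Additional alveolar pressure from trapping ≈ V_trapped / C = 103.61 / 54.439 = 1.903 cmH2O.

1.9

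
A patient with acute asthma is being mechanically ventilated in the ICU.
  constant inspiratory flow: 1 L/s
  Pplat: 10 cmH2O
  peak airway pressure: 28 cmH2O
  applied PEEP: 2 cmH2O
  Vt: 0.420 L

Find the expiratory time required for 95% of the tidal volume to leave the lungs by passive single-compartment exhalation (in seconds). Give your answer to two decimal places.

2.83

R = (PIP − Pplat)/V̇ = (28 − 10) / 1 = 18.0/1 = 18.0 cmH2O·s/L.
C = Vt/(Pplat − PEEP) = 420.0 / (10 − 2) = 420.0/8.0 = 52.5 mL/cmH2O.
τ = R × C = 18.0 × 0.0525 L/cmH2O = 0.945 s.
t = −τ·ln(1 − 0.95) = −0.945·ln(0.05) = 2.831 s.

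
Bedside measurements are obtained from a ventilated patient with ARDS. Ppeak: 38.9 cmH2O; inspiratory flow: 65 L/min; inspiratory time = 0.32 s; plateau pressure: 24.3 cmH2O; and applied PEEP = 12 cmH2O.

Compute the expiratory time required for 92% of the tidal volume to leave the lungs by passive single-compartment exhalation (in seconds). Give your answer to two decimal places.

0.96

Flow: 65 L/min ÷ 60 = 1.0833 L/s.
Vt = flow × Ti = 1.0833 L/s × 0.32 s × 1000 mL/L = 346.66 mL.
R = (PIP − Pplat)/V̇ = (38.9 − 24.3) / 1.0833 = 14.6/1.0833 = 13.477 cmH2O·s/L.
C = Vt/(Pplat − PEEP) = 346.66 / (24.3 − 12) = 346.66/12.3 = 28.184 mL/cmH2O.
τ = R × C = 13.477 × 0.02818 L/cmH2O = 0.3798 s.
t = −τ·ln(1 − 0.92) = −0.3798·ln(0.08) = 0.9593 s.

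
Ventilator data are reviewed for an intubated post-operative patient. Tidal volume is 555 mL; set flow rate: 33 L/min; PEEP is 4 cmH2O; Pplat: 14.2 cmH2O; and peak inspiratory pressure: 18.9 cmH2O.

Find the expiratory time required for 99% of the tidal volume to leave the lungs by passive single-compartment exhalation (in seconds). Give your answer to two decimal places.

2.14

Flow: 33 L/min ÷ 60 = 0.55 L/s.
R = (PIP − Pplat)/V̇ = (18.9 − 14.2) / 0.55 = 4.7/0.55 = 8.545 cmH2O·s/L.
C = Vt/(Pplat − PEEP) = 555.0 / (14.2 − 4) = 555.0/10.2 = 54.412 mL/cmH2O.
τ = R × C = 8.545 × 0.05441 L/cmH2O = 0.4649 s.
t = −τ·ln(1 − 0.99) = −0.4649·ln(0.01) = 2.141 s.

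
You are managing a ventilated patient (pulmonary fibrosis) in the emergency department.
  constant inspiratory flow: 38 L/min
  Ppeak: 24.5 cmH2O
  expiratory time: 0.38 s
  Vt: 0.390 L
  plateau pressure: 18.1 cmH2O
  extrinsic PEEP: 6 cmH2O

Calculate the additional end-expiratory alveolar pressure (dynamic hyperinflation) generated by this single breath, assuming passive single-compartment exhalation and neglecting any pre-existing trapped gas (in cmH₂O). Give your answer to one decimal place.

Flow: 38 L/min ÷ 60 = 0.6333 L/s.
R = (PIP − Pplat)/V̇ = (24.5 − 18.1) / 0.6333 = 6.4/0.6333 = 10.106 cmH2O·s/L.
C = Vt/(Pplat − PEEP) = 390.0 / (18.1 − 6) = 390.0/12.1 = 32.231 mL/cmH2O.
τ = R × C = 10.106 × 0.03223 L/cmH2O = 0.3257 s.
Fraction remaining = e^(−Te/τ) = e^(−0.38/0.3257) = 0.3114; trapped volume = 390.0 × 0.3114 = 121.45 mL.
Additional alveolar pressure from trapping ≈ V_trapped / C = 121.45 / 32.231 = 3.768 cmH2O.

3.8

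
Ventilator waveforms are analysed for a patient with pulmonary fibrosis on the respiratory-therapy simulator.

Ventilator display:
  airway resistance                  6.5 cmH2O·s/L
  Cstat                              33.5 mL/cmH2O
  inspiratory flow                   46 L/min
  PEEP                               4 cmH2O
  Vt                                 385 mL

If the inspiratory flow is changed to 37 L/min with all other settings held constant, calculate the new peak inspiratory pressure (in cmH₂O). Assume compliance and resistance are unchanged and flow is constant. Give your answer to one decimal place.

19.5

Flow: 46 L/min ÷ 60 = 0.7667 L/s.
New flow: 37 L/min ÷ 60 = 0.6167 L/s.
PIP = Vt/C + R·V̇ + PEEP (constant-flow equation of motion).
Only the resistive term changes: ΔPIP = R × ΔV̇ = 6.5 × (0.6167 − 0.7667) = 6.5 × -0.15 = -0.975 cmH2O.
Original PIP = 385/33.5 + 6.5×0.7667 + 4 = 20.476 cmH2O; new PIP = 20.476 + (-0.975) = 19.501 cmH2O.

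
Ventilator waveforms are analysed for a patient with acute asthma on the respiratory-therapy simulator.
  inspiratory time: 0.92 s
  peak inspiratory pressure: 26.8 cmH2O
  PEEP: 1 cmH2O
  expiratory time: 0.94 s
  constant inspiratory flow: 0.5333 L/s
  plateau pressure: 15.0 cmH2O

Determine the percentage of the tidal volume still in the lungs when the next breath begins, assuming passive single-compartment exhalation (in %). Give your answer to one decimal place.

Vt = flow × Ti = 0.5333 L/s × 0.92 s × 1000 mL/L = 490.64 mL.
R = (PIP − Pplat)/V̇ = (26.8 − 15.0) / 0.5333 = 11.8/0.5333 = 22.126 cmH2O·s/L.
C = Vt/(Pplat − PEEP) = 490.64 / (15.0 − 1) = 490.64/14.0 = 35.046 mL/cmH2O.
τ = R × C = 22.126 × 0.03505 L/cmH2O = 0.7755 s.
Fraction remaining at end-expiration = e^(−Te/τ) = e^(−0.94/0.7755) = 0.2976 → 29.76%.

29.8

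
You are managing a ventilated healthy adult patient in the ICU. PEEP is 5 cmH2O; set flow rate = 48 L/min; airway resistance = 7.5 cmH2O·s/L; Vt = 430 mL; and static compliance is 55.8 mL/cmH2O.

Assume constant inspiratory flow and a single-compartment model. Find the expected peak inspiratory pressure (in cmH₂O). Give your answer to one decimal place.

18.7

Flow: 48 L/min ÷ 60 = 0.8 L/s.
Equation of motion (constant flow): PIP = Vt/C + R·V̇ + PEEP.
PIP = 430/55.8 + 7.5×0.8 + 5 = 7.706 + 6.0 + 5 = 18.706 cmH2O.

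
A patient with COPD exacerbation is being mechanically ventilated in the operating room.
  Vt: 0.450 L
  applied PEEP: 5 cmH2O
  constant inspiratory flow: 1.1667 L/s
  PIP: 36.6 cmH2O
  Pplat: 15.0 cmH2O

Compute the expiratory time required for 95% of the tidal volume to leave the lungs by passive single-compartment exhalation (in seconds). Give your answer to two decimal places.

R = (PIP − Pplat)/V̇ = (36.6 − 15.0) / 1.1667 = 21.6/1.1667 = 18.514 cmH2O·s/L.
C = Vt/(Pplat − PEEP) = 450.0 / (15.0 − 5) = 450.0/10.0 = 45.0 mL/cmH2O.
τ = R × C = 18.514 × 0.045 L/cmH2O = 0.8331 s.
t = −τ·ln(1 − 0.95) = −0.8331·ln(0.05) = 2.496 s.

2.50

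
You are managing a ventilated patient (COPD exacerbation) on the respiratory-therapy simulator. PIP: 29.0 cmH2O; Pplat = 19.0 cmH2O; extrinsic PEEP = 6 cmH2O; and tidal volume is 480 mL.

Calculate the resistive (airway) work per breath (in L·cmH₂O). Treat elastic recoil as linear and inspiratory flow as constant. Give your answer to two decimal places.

4.80

With constant inspiratory flow the resistive pressure is constant at PIP − Pplat = 29.0 − 19.0 = 10.0 cmH2O, so resistive work = 10.0 × 0.480 = 4.8 L·cmH2O.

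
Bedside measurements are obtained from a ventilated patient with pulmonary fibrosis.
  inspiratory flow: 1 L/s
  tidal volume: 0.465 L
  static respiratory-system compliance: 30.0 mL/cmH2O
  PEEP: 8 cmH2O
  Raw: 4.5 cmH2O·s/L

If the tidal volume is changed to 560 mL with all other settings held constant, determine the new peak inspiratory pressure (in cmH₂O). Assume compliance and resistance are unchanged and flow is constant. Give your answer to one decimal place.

PIP = Vt/C + R·V̇ + PEEP (constant-flow equation of motion).
Only the elastic term changes: ΔPIP = ΔVt / C = (560 − 465) / 30.0 = 3.167 cmH2O.
Original PIP = 465/30.0 + 4.5×1 + 8 = 28.0 cmH2O; new PIP = 28.0 + (3.167) = 31.167 cmH2O.

31.2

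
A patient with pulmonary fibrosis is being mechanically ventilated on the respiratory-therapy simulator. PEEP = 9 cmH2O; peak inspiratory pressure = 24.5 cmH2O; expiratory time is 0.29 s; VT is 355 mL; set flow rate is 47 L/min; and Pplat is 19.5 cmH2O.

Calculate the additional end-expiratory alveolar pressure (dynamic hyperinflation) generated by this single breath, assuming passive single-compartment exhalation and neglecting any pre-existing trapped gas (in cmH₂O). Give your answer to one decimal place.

2.7

Flow: 47 L/min ÷ 60 = 0.7833 L/s.
R = (PIP − Pplat)/V̇ = (24.5 − 19.5) / 0.7833 = 5.0/0.7833 = 6.383 cmH2O·s/L.
C = Vt/(Pplat − PEEP) = 355.0 / (19.5 − 9) = 355.0/10.5 = 33.81 mL/cmH2O.
τ = R × C = 6.383 × 0.03381 L/cmH2O = 0.2158 s.
Fraction remaining = e^(−Te/τ) = e^(−0.29/0.2158) = 0.2608; trapped volume = 355.0 × 0.2608 = 92.584 mL.
Additional alveolar pressure from trapping ≈ V_trapped / C = 92.584 / 33.81 = 2.738 cmH2O.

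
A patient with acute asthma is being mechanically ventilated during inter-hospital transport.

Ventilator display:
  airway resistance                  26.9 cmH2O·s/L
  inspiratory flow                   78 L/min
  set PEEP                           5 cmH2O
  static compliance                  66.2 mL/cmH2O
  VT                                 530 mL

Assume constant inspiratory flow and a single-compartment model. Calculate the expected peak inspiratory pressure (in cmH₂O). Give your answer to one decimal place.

48.0

Flow: 78 L/min ÷ 60 = 1.3 L/s.
Equation of motion (constant flow): PIP = Vt/C + R·V̇ + PEEP.
PIP = 530/66.2 + 26.9×1.3 + 5 = 8.006 + 34.97 + 5 = 47.976 cmH2O.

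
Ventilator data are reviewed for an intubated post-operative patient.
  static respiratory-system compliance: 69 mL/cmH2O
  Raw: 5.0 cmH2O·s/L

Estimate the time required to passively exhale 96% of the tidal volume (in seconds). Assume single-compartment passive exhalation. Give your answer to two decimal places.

1.11

τ = R × C = 5.0 × 69 mL/cmH2O = 5.0 × 0.069 L/cmH2O = 0.345 s.
Exhaled fraction f = 1 − e^(−t/τ) → t = −τ·ln(1 − f) = −0.345·ln(0.04) = 1.111 s.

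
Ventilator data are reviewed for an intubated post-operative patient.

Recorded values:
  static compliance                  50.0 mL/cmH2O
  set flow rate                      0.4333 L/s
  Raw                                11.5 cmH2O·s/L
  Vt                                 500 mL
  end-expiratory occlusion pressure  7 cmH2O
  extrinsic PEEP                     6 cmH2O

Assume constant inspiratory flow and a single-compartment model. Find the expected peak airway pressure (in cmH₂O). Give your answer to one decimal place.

22.0

Total PEEP = 7 cmH2O (set 6 + intrinsic 1); this is the baseline alveolar pressure.
Equation of motion (constant flow): PIP = Vt/C + R·V̇ + PEEP.
PIP = 500/50.0 + 11.5×0.4333 + 7 = 10.0 + 4.983 + 7 = 21.983 cmH2O.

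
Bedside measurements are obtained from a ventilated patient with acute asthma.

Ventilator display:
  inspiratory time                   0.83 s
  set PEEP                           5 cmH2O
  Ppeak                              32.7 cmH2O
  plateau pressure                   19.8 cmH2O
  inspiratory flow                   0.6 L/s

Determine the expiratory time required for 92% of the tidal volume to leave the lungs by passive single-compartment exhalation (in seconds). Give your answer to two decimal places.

Vt = flow × Ti = 0.6 L/s × 0.83 s × 1000 mL/L = 498.0 mL.
R = (PIP − Pplat)/V̇ = (32.7 − 19.8) / 0.6 = 12.9/0.6 = 21.5 cmH2O·s/L.
C = Vt/(Pplat − PEEP) = 498.0 / (19.8 − 5) = 498.0/14.8 = 33.649 mL/cmH2O.
τ = R × C = 21.5 × 0.03365 L/cmH2O = 0.7235 s.
t = −τ·ln(1 − 0.92) = −0.7235·ln(0.08) = 1.827 s.

1.83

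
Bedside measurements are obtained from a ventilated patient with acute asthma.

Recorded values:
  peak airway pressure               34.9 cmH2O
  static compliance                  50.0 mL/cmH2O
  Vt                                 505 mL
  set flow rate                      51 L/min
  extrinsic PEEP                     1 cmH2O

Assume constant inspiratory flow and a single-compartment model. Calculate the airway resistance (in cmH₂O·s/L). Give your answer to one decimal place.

Flow: 51 L/min ÷ 60 = 0.85 L/s.
Equation of motion (constant flow): PIP = Vt/C + R·V̇ + PEEP.
R·V̇ = PIP − Vt/C − PEEP = 34.9 − 505/50.0 − 1 = 34.9 − 10.1 − 1 = 23.8 cmH2O.
R = 23.8 / 0.85 = 28.0 cmH2O·s/L.

28.0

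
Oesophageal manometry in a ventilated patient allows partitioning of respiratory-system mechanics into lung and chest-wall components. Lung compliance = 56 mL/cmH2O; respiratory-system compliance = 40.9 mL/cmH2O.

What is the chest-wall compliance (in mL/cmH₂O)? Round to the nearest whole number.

1/Ccw = 1/Crs − 1/CL.
1/Ccw = 1/40.9 − 1/56 = 0.006593.
Ccw = 151.68 mL/cmH2O.

152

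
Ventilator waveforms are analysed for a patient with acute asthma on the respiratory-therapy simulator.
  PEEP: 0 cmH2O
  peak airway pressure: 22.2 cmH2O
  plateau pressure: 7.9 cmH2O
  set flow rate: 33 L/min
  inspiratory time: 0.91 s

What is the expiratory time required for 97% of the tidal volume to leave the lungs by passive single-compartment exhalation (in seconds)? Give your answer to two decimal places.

Flow: 33 L/min ÷ 60 = 0.55 L/s.
Vt = flow × Ti = 0.55 L/s × 0.91 s × 1000 mL/L = 500.5 mL.
R = (PIP − Pplat)/V̇ = (22.2 − 7.9) / 0.55 = 14.3/0.55 = 26.0 cmH2O·s/L.
C = Vt/(Pplat − PEEP) = 500.5 / (7.9 − 0) = 500.5/7.9 = 63.354 mL/cmH2O.
τ = R × C = 26.0 × 0.06335 L/cmH2O = 1.647 s.
t = −τ·ln(1 − 0.97) = −1.647·ln(0.03) = 5.775 s.

5.78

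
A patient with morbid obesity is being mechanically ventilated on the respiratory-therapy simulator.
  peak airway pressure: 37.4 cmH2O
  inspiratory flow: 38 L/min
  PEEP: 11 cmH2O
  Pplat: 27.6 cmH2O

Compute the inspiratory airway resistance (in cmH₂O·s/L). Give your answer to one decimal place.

15.5

Flow: 38 L/min ÷ 60 = 0.6333 L/s.
Raw = (PIP − Pplat) / flow = (37.4 − 27.6) / 0.6333 = 9.8 / 0.6333 = 15.474 cmH2O·s/L.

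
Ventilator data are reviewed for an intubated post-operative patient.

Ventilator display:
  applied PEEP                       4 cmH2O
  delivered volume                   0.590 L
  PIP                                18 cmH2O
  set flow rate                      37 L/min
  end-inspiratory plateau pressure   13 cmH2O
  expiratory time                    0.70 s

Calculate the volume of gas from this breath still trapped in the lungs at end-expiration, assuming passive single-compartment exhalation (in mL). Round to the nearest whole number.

158

Flow: 37 L/min ÷ 60 = 0.6167 L/s.
R = (PIP − Pplat)/V̇ = (18 − 13) / 0.6167 = 5.0/0.6167 = 8.108 cmH2O·s/L.
C = Vt/(Pplat − PEEP) = 590.0 / (13 − 4) = 590.0/9.0 = 65.556 mL/cmH2O.
τ = R × C = 8.108 × 0.06556 L/cmH2O = 0.5316 s.
Fraction remaining = e^(−Te/τ) = e^(−0.70/0.5316) = 0.268.
Trapped volume = 590.0 × 0.268 = 158.12 mL.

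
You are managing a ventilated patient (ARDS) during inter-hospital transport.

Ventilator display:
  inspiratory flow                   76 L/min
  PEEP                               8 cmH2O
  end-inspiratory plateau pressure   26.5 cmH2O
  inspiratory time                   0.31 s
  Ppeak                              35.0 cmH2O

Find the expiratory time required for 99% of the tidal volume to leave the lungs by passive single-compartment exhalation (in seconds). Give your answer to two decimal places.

0.66

Flow: 76 L/min ÷ 60 = 1.2667 L/s.
Vt = flow × Ti = 1.2667 L/s × 0.31 s × 1000 mL/L = 392.68 mL.
R = (PIP − Pplat)/V̇ = (35.0 − 26.5) / 1.2667 = 8.5/1.2667 = 6.71 cmH2O·s/L.
C = Vt/(Pplat − PEEP) = 392.68 / (26.5 − 8) = 392.68/18.5 = 21.226 mL/cmH2O.
τ = R × C = 6.71 × 0.02123 L/cmH2O = 0.1425 s.
t = −τ·ln(1 − 0.99) = −0.1425·ln(0.01) = 0.6562 s.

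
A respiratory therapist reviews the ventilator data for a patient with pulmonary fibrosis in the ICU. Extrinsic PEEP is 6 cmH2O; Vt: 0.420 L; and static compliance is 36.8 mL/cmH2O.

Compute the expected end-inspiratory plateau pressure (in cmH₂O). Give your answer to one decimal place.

17.4

Pplat = PEEP + Vt / Cstat = 6 + 420 / 36.8 = 6 + 11.413 = 17.413 cmH2O.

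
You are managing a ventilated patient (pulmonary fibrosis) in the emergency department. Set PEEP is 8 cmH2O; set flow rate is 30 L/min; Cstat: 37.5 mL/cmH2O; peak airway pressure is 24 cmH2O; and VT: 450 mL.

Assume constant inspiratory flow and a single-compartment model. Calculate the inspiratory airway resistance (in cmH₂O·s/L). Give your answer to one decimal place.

8.0

Flow: 30 L/min ÷ 60 = 0.5 L/s.
Equation of motion (constant flow): PIP = Vt/C + R·V̇ + PEEP.
R·V̇ = PIP − Vt/C − PEEP = 24 − 450/37.5 − 8 = 24 − 12.0 − 8 = 4.0 cmH2O.
R = 4.0 / 0.5 = 8.0 cmH2O·s/L.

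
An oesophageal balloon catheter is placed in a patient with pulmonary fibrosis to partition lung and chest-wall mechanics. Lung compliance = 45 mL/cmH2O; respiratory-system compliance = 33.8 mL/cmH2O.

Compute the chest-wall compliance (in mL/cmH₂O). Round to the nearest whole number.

136

1/Ccw = 1/Crs − 1/CL.
1/Ccw = 1/33.8 − 1/45 = 0.007364.
Ccw = 135.8 mL/cmH2O.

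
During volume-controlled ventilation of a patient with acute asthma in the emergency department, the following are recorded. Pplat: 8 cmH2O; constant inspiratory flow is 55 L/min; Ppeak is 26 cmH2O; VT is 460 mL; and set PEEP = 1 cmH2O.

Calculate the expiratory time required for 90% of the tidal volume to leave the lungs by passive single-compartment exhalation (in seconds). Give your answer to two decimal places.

2.97

Flow: 55 L/min ÷ 60 = 0.9167 L/s.
R = (PIP − Pplat)/V̇ = (26 − 8) / 0.9167 = 18.0/0.9167 = 19.636 cmH2O·s/L.
C = Vt/(Pplat − PEEP) = 460.0 / (8 − 1) = 460.0/7.0 = 65.714 mL/cmH2O.
τ = R × C = 19.636 × 0.06571 L/cmH2O = 1.29 s.
t = −τ·ln(1 − 0.90) = −1.29·ln(0.1) = 2.97 s.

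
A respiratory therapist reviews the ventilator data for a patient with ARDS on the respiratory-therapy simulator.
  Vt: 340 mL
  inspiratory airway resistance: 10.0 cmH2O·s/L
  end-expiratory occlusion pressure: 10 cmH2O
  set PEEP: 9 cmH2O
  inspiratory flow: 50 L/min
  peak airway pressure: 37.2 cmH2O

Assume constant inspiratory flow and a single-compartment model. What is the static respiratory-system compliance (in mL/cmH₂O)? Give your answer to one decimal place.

Flow: 50 L/min ÷ 60 = 0.8333 L/s.
Total PEEP = 10 cmH2O (set 9 + intrinsic 1); this is the baseline alveolar pressure.
Equation of motion (constant flow): PIP = Vt/C + R·V̇ + PEEP.
Vt/C = PIP − R·V̇ − PEEP = 37.2 − 10.0×0.8333 − 10 = 37.2 − 8.333 − 10 = 18.867 cmH2O.
C = Vt / 18.867 = 340 / 18.867 = 18.021 mL/cmH2O.

18.0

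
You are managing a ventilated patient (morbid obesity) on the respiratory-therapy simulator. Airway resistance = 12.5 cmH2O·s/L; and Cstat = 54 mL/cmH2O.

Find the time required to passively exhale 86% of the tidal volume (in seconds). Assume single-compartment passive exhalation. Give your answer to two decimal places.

τ = R × C = 12.5 × 54 mL/cmH2O = 12.5 × 0.054 L/cmH2O = 0.675 s.
Exhaled fraction f = 1 − e^(−t/τ) → t = −τ·ln(1 − f) = −0.675·ln(0.14) = 1.327 s.

1.33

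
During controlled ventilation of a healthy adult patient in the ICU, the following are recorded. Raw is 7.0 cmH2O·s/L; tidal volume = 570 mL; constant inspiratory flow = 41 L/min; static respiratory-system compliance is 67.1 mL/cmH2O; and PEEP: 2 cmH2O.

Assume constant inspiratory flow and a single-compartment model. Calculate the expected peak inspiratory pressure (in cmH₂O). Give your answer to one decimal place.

Flow: 41 L/min ÷ 60 = 0.6833 L/s.
Equation of motion (constant flow): PIP = Vt/C + R·V̇ + PEEP.
PIP = 570/67.1 + 7.0×0.6833 + 2 = 8.495 + 4.783 + 2 = 15.278 cmH2O.

15.3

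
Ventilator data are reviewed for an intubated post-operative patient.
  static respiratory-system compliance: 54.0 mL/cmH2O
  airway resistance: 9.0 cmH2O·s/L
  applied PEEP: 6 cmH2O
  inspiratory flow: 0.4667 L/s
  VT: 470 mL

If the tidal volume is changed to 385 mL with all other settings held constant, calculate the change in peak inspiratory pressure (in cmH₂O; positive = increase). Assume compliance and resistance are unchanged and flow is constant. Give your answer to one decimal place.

-1.6

PIP = Vt/C + R·V̇ + PEEP (constant-flow equation of motion).
Only the elastic term changes: ΔPIP = ΔVt / C = (385 − 470) / 54.0 = -1.574 cmH2O.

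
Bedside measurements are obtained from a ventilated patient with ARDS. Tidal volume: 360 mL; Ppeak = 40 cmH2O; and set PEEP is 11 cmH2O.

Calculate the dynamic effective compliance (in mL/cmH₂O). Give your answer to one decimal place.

12.4

Dynamic compliance = Vt / (PIP − PEEP) = 360 / (40 − 11) = 360 / 29.0 = 12.414 mL/cmH2O.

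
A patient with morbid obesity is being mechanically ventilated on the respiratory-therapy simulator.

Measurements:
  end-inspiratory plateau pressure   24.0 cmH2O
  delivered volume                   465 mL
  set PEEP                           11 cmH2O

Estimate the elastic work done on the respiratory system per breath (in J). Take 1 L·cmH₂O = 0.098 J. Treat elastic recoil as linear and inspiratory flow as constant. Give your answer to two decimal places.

Elastic work ≈ ½ × (Pplat − PEEP) × Vt = 0.5 × (24.0 − 11) × 0.465 L = 0.5 × 13.0 × 0.465 = 3.023 L·cmH2O.
× 0.098 J/(L·cmH2O) → 0.2963 J.

0.30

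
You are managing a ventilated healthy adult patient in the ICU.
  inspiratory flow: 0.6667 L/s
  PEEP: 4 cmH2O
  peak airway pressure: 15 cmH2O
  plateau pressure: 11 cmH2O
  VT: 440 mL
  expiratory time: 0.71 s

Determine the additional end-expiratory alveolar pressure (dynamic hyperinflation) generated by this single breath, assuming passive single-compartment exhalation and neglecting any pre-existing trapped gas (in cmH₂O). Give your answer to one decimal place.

1.1

R = (PIP − Pplat)/V̇ = (15 − 11) / 0.6667 = 4.0/0.6667 = 6.0 cmH2O·s/L.
C = Vt/(Pplat − PEEP) = 440.0 / (11 − 4) = 440.0/7.0 = 62.857 mL/cmH2O.
τ = R × C = 6.0 × 0.06286 L/cmH2O = 0.3772 s.
Fraction remaining = e^(−Te/τ) = e^(−0.71/0.3772) = 0.1522; trapped volume = 440.0 × 0.1522 = 66.968 mL.
Additional alveolar pressure from trapping ≈ V_trapped / C = 66.968 / 62.857 = 1.065 cmH2O.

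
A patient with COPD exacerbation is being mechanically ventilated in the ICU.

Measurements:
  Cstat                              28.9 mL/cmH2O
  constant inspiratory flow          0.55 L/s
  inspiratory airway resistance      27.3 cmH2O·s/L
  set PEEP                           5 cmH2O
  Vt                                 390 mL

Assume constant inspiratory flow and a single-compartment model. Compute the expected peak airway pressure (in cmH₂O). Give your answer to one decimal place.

Equation of motion (constant flow): PIP = Vt/C + R·V̇ + PEEP.
PIP = 390/28.9 + 27.3×0.55 + 5 = 13.495 + 15.015 + 5 = 33.51 cmH2O.

33.5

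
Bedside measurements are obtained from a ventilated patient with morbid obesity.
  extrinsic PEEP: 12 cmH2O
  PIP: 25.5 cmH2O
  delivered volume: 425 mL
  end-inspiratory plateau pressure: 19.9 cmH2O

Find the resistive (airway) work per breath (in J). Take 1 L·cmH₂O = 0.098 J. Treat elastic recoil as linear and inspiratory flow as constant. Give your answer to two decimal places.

0.23

With constant inspiratory flow the resistive pressure is constant at PIP − Pplat = 25.5 − 19.9 = 5.6 cmH2O, so resistive work = 5.6 × 0.425 = 2.38 L·cmH2O.
× 0.098 J/(L·cmH2O) → 0.2332 J.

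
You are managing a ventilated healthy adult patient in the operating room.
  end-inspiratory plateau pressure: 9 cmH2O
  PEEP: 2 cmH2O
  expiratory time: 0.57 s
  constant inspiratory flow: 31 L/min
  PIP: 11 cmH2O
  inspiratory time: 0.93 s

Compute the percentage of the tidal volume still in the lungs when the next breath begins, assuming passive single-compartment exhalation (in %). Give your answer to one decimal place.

Flow: 31 L/min ÷ 60 = 0.5167 L/s.
Vt = flow × Ti = 0.5167 L/s × 0.93 s × 1000 mL/L = 480.53 mL.
R = (PIP − Pplat)/V̇ = (11 − 9) / 0.5167 = 2.0/0.5167 = 3.871 cmH2O·s/L.
C = Vt/(Pplat − PEEP) = 480.53 / (9 − 2) = 480.53/7.0 = 68.647 mL/cmH2O.
τ = R × C = 3.871 × 0.06865 L/cmH2O = 0.2657 s.
Fraction remaining at end-expiration = e^(−Te/τ) = e^(−0.57/0.2657) = 0.117 → 11.7%.

11.7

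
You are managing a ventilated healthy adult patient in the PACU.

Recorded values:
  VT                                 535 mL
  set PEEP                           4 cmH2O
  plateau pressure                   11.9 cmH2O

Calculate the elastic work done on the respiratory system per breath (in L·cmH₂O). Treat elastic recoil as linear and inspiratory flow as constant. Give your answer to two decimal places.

2.11

Elastic work ≈ ½ × (Pplat − PEEP) × Vt = 0.5 × (11.9 − 4) × 0.535 L = 0.5 × 7.9 × 0.535 = 2.113 L·cmH2O.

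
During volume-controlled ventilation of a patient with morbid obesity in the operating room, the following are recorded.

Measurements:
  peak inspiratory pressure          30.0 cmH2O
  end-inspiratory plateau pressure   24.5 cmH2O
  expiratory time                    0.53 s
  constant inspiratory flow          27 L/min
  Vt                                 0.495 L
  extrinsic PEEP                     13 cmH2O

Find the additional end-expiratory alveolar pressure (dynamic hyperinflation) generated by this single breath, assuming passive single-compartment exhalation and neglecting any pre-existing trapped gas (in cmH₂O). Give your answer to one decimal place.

Flow: 27 L/min ÷ 60 = 0.45 L/s.
R = (PIP − Pplat)/V̇ = (30.0 − 24.5) / 0.45 = 5.5/0.45 = 12.222 cmH2O·s/L.
C = Vt/(Pplat − PEEP) = 495.0 / (24.5 − 13) = 495.0/11.5 = 43.043 mL/cmH2O.
τ = R × C = 12.222 × 0.04304 L/cmH2O = 0.526 s.
Fraction remaining = e^(−Te/τ) = e^(−0.53/0.526) = 0.3651; trapped volume = 495.0 × 0.3651 = 180.72 mL.
Additional alveolar pressure from trapping ≈ V_trapped / C = 180.72 / 43.043 = 4.199 cmH2O.

4.2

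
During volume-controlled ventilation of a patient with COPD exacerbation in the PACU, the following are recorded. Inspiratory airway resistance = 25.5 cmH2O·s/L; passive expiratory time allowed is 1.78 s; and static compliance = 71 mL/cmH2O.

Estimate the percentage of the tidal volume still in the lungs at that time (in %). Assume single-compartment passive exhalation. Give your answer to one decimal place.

τ = R × C = 25.5 × 71 mL/cmH2O = 25.5 × 0.071 L/cmH2O = 1.811 s.
Passive exhalation: V(t)/V₀ = e^(−t/τ) = e^(−1.78/1.811) = 0.3742.
Fraction remaining = 0.3742 → 37.42%.

37.4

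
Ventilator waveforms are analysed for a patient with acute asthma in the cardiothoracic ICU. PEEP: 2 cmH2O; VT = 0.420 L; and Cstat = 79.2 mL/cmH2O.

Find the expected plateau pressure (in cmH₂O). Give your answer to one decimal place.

7.3

Pplat = PEEP + Vt / Cstat = 2 + 420 / 79.2 = 2 + 5.303 = 7.303 cmH2O.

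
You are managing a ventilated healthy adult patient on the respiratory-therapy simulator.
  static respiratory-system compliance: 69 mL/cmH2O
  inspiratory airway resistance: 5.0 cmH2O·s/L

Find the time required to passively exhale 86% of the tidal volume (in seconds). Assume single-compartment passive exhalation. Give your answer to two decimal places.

0.68

τ = R × C = 5.0 × 69 mL/cmH2O = 5.0 × 0.069 L/cmH2O = 0.345 s.
Exhaled fraction f = 1 − e^(−t/τ) → t = −τ·ln(1 − f) = −0.345·ln(0.14) = 0.6783 s.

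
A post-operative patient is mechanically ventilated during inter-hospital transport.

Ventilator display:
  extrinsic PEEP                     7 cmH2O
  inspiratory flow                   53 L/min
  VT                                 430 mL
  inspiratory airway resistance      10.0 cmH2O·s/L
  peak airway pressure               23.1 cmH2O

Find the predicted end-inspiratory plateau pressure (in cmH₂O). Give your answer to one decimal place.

14.3

Flow: 53 L/min ÷ 60 = 0.8833 L/s.
Pplat = PIP − Raw × flow = 23.1 − 10.0 × 0.8833 = 23.1 − 8.833 = 14.267 cmH2O.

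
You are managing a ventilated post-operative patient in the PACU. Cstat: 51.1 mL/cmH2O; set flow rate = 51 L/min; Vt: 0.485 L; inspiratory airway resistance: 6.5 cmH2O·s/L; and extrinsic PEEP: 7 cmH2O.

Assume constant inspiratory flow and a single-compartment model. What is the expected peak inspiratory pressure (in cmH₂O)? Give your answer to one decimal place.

Flow: 51 L/min ÷ 60 = 0.85 L/s.
Equation of motion (constant flow): PIP = Vt/C + R·V̇ + PEEP.
PIP = 485/51.1 + 6.5×0.85 + 7 = 9.491 + 5.525 + 7 = 22.016 cmH2O.

22.0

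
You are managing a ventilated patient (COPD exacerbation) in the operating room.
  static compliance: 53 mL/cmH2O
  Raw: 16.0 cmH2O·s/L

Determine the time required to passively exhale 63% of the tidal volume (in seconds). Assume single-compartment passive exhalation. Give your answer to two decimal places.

τ = R × C = 16.0 × 53 mL/cmH2O = 16.0 × 0.053 L/cmH2O = 0.848 s.
Exhaled fraction f = 1 − e^(−t/τ) → t = −τ·ln(1 − f) = −0.848·ln(0.37) = 0.8431 s.

0.84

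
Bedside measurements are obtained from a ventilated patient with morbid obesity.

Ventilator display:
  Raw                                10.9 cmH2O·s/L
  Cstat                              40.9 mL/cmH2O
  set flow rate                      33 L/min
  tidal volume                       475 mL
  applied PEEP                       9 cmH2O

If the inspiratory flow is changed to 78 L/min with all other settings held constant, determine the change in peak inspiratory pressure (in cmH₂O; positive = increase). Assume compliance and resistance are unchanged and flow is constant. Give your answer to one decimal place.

8.2

Flow: 33 L/min ÷ 60 = 0.55 L/s.
New flow: 78 L/min ÷ 60 = 1.3 L/s.
PIP = Vt/C + R·V̇ + PEEP (constant-flow equation of motion).
Only the resistive term changes: ΔPIP = R × ΔV̇ = 10.9 × (1.3 − 0.55) = 10.9 × 0.75 = 8.175 cmH2O.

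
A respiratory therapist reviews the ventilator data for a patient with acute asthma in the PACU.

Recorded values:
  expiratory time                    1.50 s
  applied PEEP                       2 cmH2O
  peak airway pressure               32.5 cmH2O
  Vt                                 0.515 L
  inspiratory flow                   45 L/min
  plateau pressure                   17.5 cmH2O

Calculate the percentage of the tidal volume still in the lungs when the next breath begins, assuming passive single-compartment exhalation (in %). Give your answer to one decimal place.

10.5

Flow: 45 L/min ÷ 60 = 0.75 L/s.
R = (PIP − Pplat)/V̇ = (32.5 − 17.5) / 0.75 = 15.0/0.75 = 20.0 cmH2O·s/L.
C = Vt/(Pplat − PEEP) = 515.0 / (17.5 − 2) = 515.0/15.5 = 33.226 mL/cmH2O.
τ = R × C = 20.0 × 0.03323 L/cmH2O = 0.6646 s.
Fraction remaining at end-expiration = e^(−Te/τ) = e^(−1.50/0.6646) = 0.1047 → 10.47%.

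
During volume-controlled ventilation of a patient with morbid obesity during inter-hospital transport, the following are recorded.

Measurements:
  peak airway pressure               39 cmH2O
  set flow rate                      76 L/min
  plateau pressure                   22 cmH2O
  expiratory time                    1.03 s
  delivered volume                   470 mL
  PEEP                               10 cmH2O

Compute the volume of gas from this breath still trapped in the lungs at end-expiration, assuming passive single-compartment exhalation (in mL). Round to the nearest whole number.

Flow: 76 L/min ÷ 60 = 1.2667 L/s.
R = (PIP − Pplat)/V̇ = (39 − 22) / 1.2667 = 17.0/1.2667 = 13.421 cmH2O·s/L.
C = Vt/(Pplat − PEEP) = 470.0 / (22 − 10) = 470.0/12.0 = 39.167 mL/cmH2O.
τ = R × C = 13.421 × 0.03917 L/cmH2O = 0.5257 s.
Fraction remaining = e^(−Te/τ) = e^(−1.03/0.5257) = 0.141.
Trapped volume = 470.0 × 0.141 = 66.27 mL.

66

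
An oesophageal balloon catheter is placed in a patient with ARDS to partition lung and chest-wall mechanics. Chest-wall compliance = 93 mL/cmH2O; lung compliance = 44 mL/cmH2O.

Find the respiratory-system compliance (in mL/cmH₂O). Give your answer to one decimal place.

Lung and chest wall are elastances in series: 1/Crs = 1/CL + 1/Ccw.
1/Crs = 1/44 + 1/93 = 0.03348.
Crs = 29.869 mL/cmH2O.

29.9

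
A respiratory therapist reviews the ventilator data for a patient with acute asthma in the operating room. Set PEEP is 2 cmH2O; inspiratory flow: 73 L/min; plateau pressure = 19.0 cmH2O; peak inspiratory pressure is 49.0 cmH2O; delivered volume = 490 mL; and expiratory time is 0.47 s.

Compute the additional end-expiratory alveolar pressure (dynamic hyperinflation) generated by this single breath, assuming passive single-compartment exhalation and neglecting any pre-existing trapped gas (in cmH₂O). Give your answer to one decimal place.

8.8

Flow: 73 L/min ÷ 60 = 1.2167 L/s.
R = (PIP − Pplat)/V̇ = (49.0 − 19.0) / 1.2167 = 30.0/1.2167 = 24.657 cmH2O·s/L.
C = Vt/(Pplat − PEEP) = 490.0 / (19.0 − 2) = 490.0/17.0 = 28.824 mL/cmH2O.
τ = R × C = 24.657 × 0.02882 L/cmH2O = 0.7106 s.
Fraction remaining = e^(−Te/τ) = e^(−0.47/0.7106) = 0.5161; trapped volume = 490.0 × 0.5161 = 252.89 mL.
Additional alveolar pressure from trapping ≈ V_trapped / C = 252.89 / 28.824 = 8.774 cmH2O.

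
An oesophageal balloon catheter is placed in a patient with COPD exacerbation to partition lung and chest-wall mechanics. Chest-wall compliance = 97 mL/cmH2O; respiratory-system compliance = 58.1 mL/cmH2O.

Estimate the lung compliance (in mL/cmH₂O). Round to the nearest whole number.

145

1/CL = 1/Crs − 1/Ccw.
1/CL = 1/58.1 − 1/97 = 0.006902.
CL = 144.89 mL/cmH2O.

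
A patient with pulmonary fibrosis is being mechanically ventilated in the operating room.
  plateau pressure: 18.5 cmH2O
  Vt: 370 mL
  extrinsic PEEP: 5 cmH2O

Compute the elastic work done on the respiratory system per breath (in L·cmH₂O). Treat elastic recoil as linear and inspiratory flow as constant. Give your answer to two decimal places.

Elastic work ≈ ½ × (Pplat − PEEP) × Vt = 0.5 × (18.5 − 5) × 0.370 L = 0.5 × 13.5 × 0.370 = 2.498 L·cmH2O.

2.50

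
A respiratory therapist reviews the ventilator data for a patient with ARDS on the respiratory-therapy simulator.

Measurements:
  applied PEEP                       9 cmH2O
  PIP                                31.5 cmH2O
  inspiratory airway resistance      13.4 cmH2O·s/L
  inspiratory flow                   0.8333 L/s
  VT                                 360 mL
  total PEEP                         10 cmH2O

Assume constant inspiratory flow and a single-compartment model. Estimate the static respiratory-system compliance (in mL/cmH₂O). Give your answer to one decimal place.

34.8

Total PEEP = 10 cmH2O (set 9 + intrinsic 1); this is the baseline alveolar pressure.
Equation of motion (constant flow): PIP = Vt/C + R·V̇ + PEEP.
Vt/C = PIP − R·V̇ − PEEP = 31.5 − 13.4×0.8333 − 10 = 31.5 − 11.166 − 10 = 10.334 cmH2O.
C = Vt / 10.334 = 360 / 10.334 = 34.836 mL/cmH2O.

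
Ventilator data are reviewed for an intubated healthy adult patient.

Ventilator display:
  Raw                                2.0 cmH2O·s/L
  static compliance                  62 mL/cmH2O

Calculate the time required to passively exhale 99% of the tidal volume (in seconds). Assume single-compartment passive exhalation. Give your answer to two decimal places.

0.57

τ = R × C = 2.0 × 62 mL/cmH2O = 2.0 × 0.062 L/cmH2O = 0.124 s.
Exhaled fraction f = 1 − e^(−t/τ) → t = −τ·ln(1 − f) = −0.124·ln(0.01) = 0.571 s.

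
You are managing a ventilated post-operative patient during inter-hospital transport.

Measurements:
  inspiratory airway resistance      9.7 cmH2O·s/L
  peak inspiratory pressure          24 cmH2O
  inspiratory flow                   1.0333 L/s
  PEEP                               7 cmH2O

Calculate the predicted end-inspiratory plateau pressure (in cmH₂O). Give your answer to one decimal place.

Pplat = PIP − Raw × flow = 24 − 9.7 × 1.0333 = 24 − 10.023 = 13.977 cmH2O.

14.0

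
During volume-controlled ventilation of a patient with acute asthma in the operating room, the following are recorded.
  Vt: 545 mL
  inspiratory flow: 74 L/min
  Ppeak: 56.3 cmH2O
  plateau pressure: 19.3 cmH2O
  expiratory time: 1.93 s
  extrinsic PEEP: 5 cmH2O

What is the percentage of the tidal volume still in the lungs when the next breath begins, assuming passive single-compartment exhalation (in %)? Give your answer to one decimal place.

Flow: 74 L/min ÷ 60 = 1.2333 L/s.
R = (PIP − Pplat)/V̇ = (56.3 − 19.3) / 1.2333 = 37.0/1.2333 = 30.001 cmH2O·s/L.
C = Vt/(Pplat − PEEP) = 545.0 / (19.3 − 5) = 545.0/14.3 = 38.112 mL/cmH2O.
τ = R × C = 30.001 × 0.03811 L/cmH2O = 1.143 s.
Fraction remaining at end-expiration = e^(−Te/τ) = e^(−1.93/1.143) = 0.1848 → 18.48%.

18.5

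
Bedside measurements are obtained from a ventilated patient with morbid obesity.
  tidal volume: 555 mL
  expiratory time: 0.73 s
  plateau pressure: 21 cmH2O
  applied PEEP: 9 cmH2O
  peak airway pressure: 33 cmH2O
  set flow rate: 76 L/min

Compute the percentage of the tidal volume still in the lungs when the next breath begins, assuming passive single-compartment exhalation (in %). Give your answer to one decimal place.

18.9

Flow: 76 L/min ÷ 60 = 1.2667 L/s.
R = (PIP − Pplat)/V̇ = (33 − 21) / 1.2667 = 12.0/1.2667 = 9.473 cmH2O·s/L.
C = Vt/(Pplat − PEEP) = 555.0 / (21 − 9) = 555.0/12.0 = 46.25 mL/cmH2O.
τ = R × C = 9.473 × 0.04625 L/cmH2O = 0.4381 s.
Fraction remaining at end-expiration = e^(−Te/τ) = e^(−0.73/0.4381) = 0.1889 → 18.89%.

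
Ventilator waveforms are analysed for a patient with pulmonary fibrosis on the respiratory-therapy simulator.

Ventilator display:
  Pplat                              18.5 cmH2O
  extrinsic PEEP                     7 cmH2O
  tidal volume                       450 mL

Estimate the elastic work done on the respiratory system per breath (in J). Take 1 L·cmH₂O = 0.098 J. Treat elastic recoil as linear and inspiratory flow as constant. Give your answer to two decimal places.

0.25

Elastic work ≈ ½ × (Pplat − PEEP) × Vt = 0.5 × (18.5 − 7) × 0.450 L = 0.5 × 11.5 × 0.450 = 2.588 L·cmH2O.
× 0.098 J/(L·cmH2O) → 0.2536 J.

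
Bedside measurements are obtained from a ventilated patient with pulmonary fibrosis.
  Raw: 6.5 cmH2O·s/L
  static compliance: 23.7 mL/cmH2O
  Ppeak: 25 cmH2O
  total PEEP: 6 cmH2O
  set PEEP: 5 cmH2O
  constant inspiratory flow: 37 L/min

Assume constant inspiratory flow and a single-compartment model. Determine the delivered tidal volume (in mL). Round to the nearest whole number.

355

Flow: 37 L/min ÷ 60 = 0.6167 L/s.
Total PEEP = 6 cmH2O (set 5 + intrinsic 1); this is the baseline alveolar pressure.
Equation of motion (constant flow): PIP = Vt/C + R·V̇ + PEEP.
Vt/C = PIP − R·V̇ − PEEP = 25 − 4.009 − 6 = 14.991 cmH2O.
Vt = C × 14.991 = 23.7 × 14.991 = 355.29 mL.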